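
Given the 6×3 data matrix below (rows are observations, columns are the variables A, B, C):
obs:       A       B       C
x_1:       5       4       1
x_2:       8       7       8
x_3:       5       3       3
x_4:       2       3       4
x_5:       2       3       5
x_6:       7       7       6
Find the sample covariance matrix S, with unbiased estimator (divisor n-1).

Step 1 — column means:
  mean(A) = (5 + 8 + 5 + 2 + 2 + 7) / 6 = 29/6 = 4.8333
  mean(B) = (4 + 7 + 3 + 3 + 3 + 7) / 6 = 27/6 = 4.5
  mean(C) = (1 + 8 + 3 + 4 + 5 + 6) / 6 = 27/6 = 4.5

Step 2 — sample covariance S[i,j] = (1/(n-1)) · Σ_k (x_{k,i} - mean_i) · (x_{k,j} - mean_j), with n-1 = 5.
  S[A,A] = ((0.1667)·(0.1667) + (3.1667)·(3.1667) + (0.1667)·(0.1667) + (-2.8333)·(-2.8333) + (-2.8333)·(-2.8333) + (2.1667)·(2.1667)) / 5 = 30.8333/5 = 6.1667
  S[A,B] = ((0.1667)·(-0.5) + (3.1667)·(2.5) + (0.1667)·(-1.5) + (-2.8333)·(-1.5) + (-2.8333)·(-1.5) + (2.1667)·(2.5)) / 5 = 21.5/5 = 4.3
  S[A,C] = ((0.1667)·(-3.5) + (3.1667)·(3.5) + (0.1667)·(-1.5) + (-2.8333)·(-0.5) + (-2.8333)·(0.5) + (2.1667)·(1.5)) / 5 = 13.5/5 = 2.7
  S[B,B] = ((-0.5)·(-0.5) + (2.5)·(2.5) + (-1.5)·(-1.5) + (-1.5)·(-1.5) + (-1.5)·(-1.5) + (2.5)·(2.5)) / 5 = 19.5/5 = 3.9
  S[B,C] = ((-0.5)·(-3.5) + (2.5)·(3.5) + (-1.5)·(-1.5) + (-1.5)·(-0.5) + (-1.5)·(0.5) + (2.5)·(1.5)) / 5 = 16.5/5 = 3.3
  S[C,C] = ((-3.5)·(-3.5) + (3.5)·(3.5) + (-1.5)·(-1.5) + (-0.5)·(-0.5) + (0.5)·(0.5) + (1.5)·(1.5)) / 5 = 29.5/5 = 5.9

S is symmetric (S[j,i] = S[i,j]). Assembling:

S = [[6.1667, 4.3, 2.7],
 [4.3, 3.9, 3.3],
 [2.7, 3.3, 5.9]]


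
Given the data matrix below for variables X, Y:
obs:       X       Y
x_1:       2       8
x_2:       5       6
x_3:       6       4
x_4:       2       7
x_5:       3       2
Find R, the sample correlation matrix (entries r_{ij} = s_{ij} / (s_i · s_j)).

Step 1 — column means:
  mean(X) = (2 + 5 + 6 + 2 + 3) / 5 = 18/5 = 3.6
  mean(Y) = (8 + 6 + 4 + 7 + 2) / 5 = 27/5 = 5.4

Step 2 — sample variances and covariances s[i,j] = (1/(n-1)) · Σ_k (x_{k,i} - mean_i) · (x_{k,j} - mean_j), with n-1 = 4:
  s[X,X] = ((-1.6)·(-1.6) + (1.4)·(1.4) + (2.4)·(2.4) + (-1.6)·(-1.6) + (-0.6)·(-0.6)) / 4 = 13.2/4 = 3.3
  s[X,Y] = ((-1.6)·(2.6) + (1.4)·(0.6) + (2.4)·(-1.4) + (-1.6)·(1.6) + (-0.6)·(-3.4)) / 4 = -7.2/4 = -1.8
  s[Y,Y] = ((2.6)·(2.6) + (0.6)·(0.6) + (-1.4)·(-1.4) + (1.6)·(1.6) + (-3.4)·(-3.4)) / 4 = 23.2/4 = 5.8
  Sample standard deviations s_i = √(s[i,i]):
  s(X) = √(3.3) = 1.8166
  s(Y) = √(5.8) = 2.4083

Step 3 — r_{ij} = s_{ij} / (s_i · s_j):
  r[X,X] = 1 (diagonal).
  r[X,Y] = -1.8 / (1.8166 · 2.4083) = -1.8 / 4.3749 = -0.4114
  r[Y,Y] = 1 (diagonal).

R is symmetric with unit diagonal. Assembling:

R = [[1, -0.4114],
 [-0.4114, 1]]


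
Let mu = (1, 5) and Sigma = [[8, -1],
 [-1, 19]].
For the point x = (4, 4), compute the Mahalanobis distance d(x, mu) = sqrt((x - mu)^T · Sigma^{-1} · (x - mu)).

Step 1 — centre the observation: (x - mu) = (3, -1).

Step 2 — invert Sigma. det(Sigma) = 8·19 - (-1)² = 151.
  Sigma^{-1} = (1/det) · [[d, -b], [-b, a]] = [[0.1258, 0.0066],
 [0.0066, 0.053]].

Step 3 — form the quadratic (x - mu)^T · Sigma^{-1} · (x - mu):
  Sigma^{-1} · (x - mu) = (0.3709, -0.0331).
  (x - mu)^T · [Sigma^{-1} · (x - mu)] = (3)·(0.3709) + (-1)·(-0.0331) = 1.1457.

Step 4 — take square root: d = √(1.1457) ≈ 1.0704.

d(x, mu) = √(1.1457) ≈ 1.0704


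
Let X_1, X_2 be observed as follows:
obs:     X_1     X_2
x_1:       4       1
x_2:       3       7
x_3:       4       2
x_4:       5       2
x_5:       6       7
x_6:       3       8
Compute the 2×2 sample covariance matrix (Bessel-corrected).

Step 1 — column means:
  mean(X_1) = (4 + 3 + 4 + 5 + 6 + 3) / 6 = 25/6 = 4.1667
  mean(X_2) = (1 + 7 + 2 + 2 + 7 + 8) / 6 = 27/6 = 4.5

Step 2 — sample covariance S[i,j] = (1/(n-1)) · Σ_k (x_{k,i} - mean_i) · (x_{k,j} - mean_j), with n-1 = 5.
  S[X_1,X_1] = ((-0.1667)·(-0.1667) + (-1.1667)·(-1.1667) + (-0.1667)·(-0.1667) + (0.8333)·(0.8333) + (1.8333)·(1.8333) + (-1.1667)·(-1.1667)) / 5 = 6.8333/5 = 1.3667
  S[X_1,X_2] = ((-0.1667)·(-3.5) + (-1.1667)·(2.5) + (-0.1667)·(-2.5) + (0.8333)·(-2.5) + (1.8333)·(2.5) + (-1.1667)·(3.5)) / 5 = -3.5/5 = -0.7
  S[X_2,X_2] = ((-3.5)·(-3.5) + (2.5)·(2.5) + (-2.5)·(-2.5) + (-2.5)·(-2.5) + (2.5)·(2.5) + (3.5)·(3.5)) / 5 = 49.5/5 = 9.9

S is symmetric (S[j,i] = S[i,j]). Assembling:

S = [[1.3667, -0.7],
 [-0.7, 9.9]]


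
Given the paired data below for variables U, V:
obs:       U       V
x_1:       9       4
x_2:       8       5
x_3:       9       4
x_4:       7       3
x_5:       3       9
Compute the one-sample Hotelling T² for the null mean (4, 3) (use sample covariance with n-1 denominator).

Step 1 — sample mean vector:
  mean(U) = (9 + 8 + 9 + 7 + 3) / 5 = 36/5 = 7.2
  mean(V) = (4 + 5 + 4 + 3 + 9) / 5 = 25/5 = 5
  x̄ = (7.2, 5),  deviation x̄ - mu_0 = (7.2, 5) - (4, 3) = (3.2, 2).

Step 2 — sample covariance matrix, S[i,j] = (1/(n-1)) · Σ_k (x_{k,i} - mean_i) · (x_{k,j} - mean_j), divisor n-1 = 4:
  S[U,U] = ((1.8)·(1.8) + (0.8)·(0.8) + (1.8)·(1.8) + (-0.2)·(-0.2) + (-4.2)·(-4.2)) / 4 = 24.8/4 = 6.2
  S[U,V] = ((1.8)·(-1) + (0.8)·(0) + (1.8)·(-1) + (-0.2)·(-2) + (-4.2)·(4)) / 4 = -20/4 = -5
  S[V,V] = ((-1)·(-1) + (0)·(0) + (-1)·(-1) + (-2)·(-2) + (4)·(4)) / 4 = 22/4 = 5.5
  S = [[6.2, -5],
 [-5, 5.5]].

Step 3 — invert S. det(S) = 6.2·5.5 - (-5)² = 9.1.
  S^{-1} = (1/det) · [[d, -b], [-b, a]] = [[0.6044, 0.5495],
 [0.5495, 0.6813]].

Step 4 — quadratic form (x̄ - mu_0)^T · S^{-1} · (x̄ - mu_0):
  S^{-1} · (x̄ - mu_0) = (3.033, 3.1209),
  (x̄ - mu_0)^T · [...] = (3.2)·(3.033) + (2)·(3.1209) = 15.9473.

Step 5 — scale by n: T² = 5 · 15.9473 = 79.7363.

T² ≈ 79.7363


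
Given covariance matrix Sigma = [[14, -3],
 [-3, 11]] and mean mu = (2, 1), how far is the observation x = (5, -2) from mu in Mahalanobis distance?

Step 1 — centre the observation: (x - mu) = (3, -3).

Step 2 — invert Sigma. det(Sigma) = 14·11 - (-3)² = 145.
  Sigma^{-1} = (1/det) · [[d, -b], [-b, a]] = [[0.0759, 0.0207],
 [0.0207, 0.0966]].

Step 3 — form the quadratic (x - mu)^T · Sigma^{-1} · (x - mu):
  Sigma^{-1} · (x - mu) = (0.1655, -0.2276).
  (x - mu)^T · [Sigma^{-1} · (x - mu)] = (3)·(0.1655) + (-3)·(-0.2276) = 1.1793.

Step 4 — take square root: d = √(1.1793) ≈ 1.086.

d(x, mu) = √(1.1793) ≈ 1.086


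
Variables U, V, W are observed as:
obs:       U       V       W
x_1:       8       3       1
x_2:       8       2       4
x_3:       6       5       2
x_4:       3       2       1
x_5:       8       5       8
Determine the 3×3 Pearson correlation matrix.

Step 1 — column means:
  mean(U) = (8 + 8 + 6 + 3 + 8) / 5 = 33/5 = 6.6
  mean(V) = (3 + 2 + 5 + 2 + 5) / 5 = 17/5 = 3.4
  mean(W) = (1 + 4 + 2 + 1 + 8) / 5 = 16/5 = 3.2

Step 2 — sample variances and covariances s[i,j] = (1/(n-1)) · Σ_k (x_{k,i} - mean_i) · (x_{k,j} - mean_j), with n-1 = 4:
  s[U,U] = ((1.4)·(1.4) + (1.4)·(1.4) + (-0.6)·(-0.6) + (-3.6)·(-3.6) + (1.4)·(1.4)) / 4 = 19.2/4 = 4.8
  s[U,V] = ((1.4)·(-0.4) + (1.4)·(-1.4) + (-0.6)·(1.6) + (-3.6)·(-1.4) + (1.4)·(1.6)) / 4 = 3.8/4 = 0.95
  s[U,W] = ((1.4)·(-2.2) + (1.4)·(0.8) + (-0.6)·(-1.2) + (-3.6)·(-2.2) + (1.4)·(4.8)) / 4 = 13.4/4 = 3.35
  s[V,V] = ((-0.4)·(-0.4) + (-1.4)·(-1.4) + (1.6)·(1.6) + (-1.4)·(-1.4) + (1.6)·(1.6)) / 4 = 9.2/4 = 2.3
  s[V,W] = ((-0.4)·(-2.2) + (-1.4)·(0.8) + (1.6)·(-1.2) + (-1.4)·(-2.2) + (1.6)·(4.8)) / 4 = 8.6/4 = 2.15
  s[W,W] = ((-2.2)·(-2.2) + (0.8)·(0.8) + (-1.2)·(-1.2) + (-2.2)·(-2.2) + (4.8)·(4.8)) / 4 = 34.8/4 = 8.7
  Sample standard deviations s_i = √(s[i,i]):
  s(U) = √(4.8) = 2.1909
  s(V) = √(2.3) = 1.5166
  s(W) = √(8.7) = 2.9496

Step 3 — r_{ij} = s_{ij} / (s_i · s_j):
  r[U,U] = 1 (diagonal).
  r[U,V] = 0.95 / (2.1909 · 1.5166) = 0.95 / 3.3226 = 0.2859
  r[U,W] = 3.35 / (2.1909 · 2.9496) = 3.35 / 6.4622 = 0.5184
  r[V,V] = 1 (diagonal).
  r[V,W] = 2.15 / (1.5166 · 2.9496) = 2.15 / 4.4733 = 0.4806
  r[W,W] = 1 (diagonal).

R is symmetric with unit diagonal. Assembling:

R = [[1, 0.2859, 0.5184],
 [0.2859, 1, 0.4806],
 [0.5184, 0.4806, 1]]


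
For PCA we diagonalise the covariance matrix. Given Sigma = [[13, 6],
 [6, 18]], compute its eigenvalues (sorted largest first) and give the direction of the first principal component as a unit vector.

Step 1 — characteristic polynomial of 2×2 Sigma:
  det(Sigma - λI) = λ² - trace · λ + det = 0.
  trace = 13 + 18 = 31, det = 13·18 - (6)² = 198.
Step 2 — discriminant:
  Δ = trace² - 4·det = 961 - 792 = 169.
Step 3 — eigenvalues:
  λ = (trace ± √Δ)/2 = (31 ± 13)/2,
  λ_1 = 22,  λ_2 = 9.

Step 4 — unit eigenvector for λ_1: solve (Sigma - λ_1 I)v = 0. First row:
  (13 - 22)·v_x + (6)·v_y = 0, i.e. (-9)·v_x + (6)·v_y = 0,
  so v ∝ (b, λ_1 - a) = (6, 9) = u.
  ||u|| = √((6)² + (9)²) = √(117) ≈ 10.8167,
  v_1 = u/||u|| ≈ (0.5547, 0.8321) (||v_1|| = 1).

λ_1 = 22,  λ_2 = 9;  v_1 ≈ (0.5547, 0.8321)


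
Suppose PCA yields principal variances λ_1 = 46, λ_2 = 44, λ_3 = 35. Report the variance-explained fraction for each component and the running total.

Step 1 — total variance = trace(Sigma) = Σ λ_i = 46 + 44 + 35 = 125.

Step 2 — fraction explained by component i = λ_i / Σ λ:
  PC1: 46/125 = 0.368
  PC2: 44/125 = 0.352
  PC3: 35/125 = 0.28

Step 3 — cumulative fraction after k components = (λ_1 + ... + λ_k) / Σ λ:
  k = 1: 46/125 = 0.368
  k = 2: (46 + 44)/125 = 90/125 = 0.72
  k = 3: (46 + 44 + 35)/125 = 125/125 = 1

Summary (fraction, with percent):

explained: PC1 0.368 (36.8%), PC2 0.352 (35.2%), PC3 0.28 (28%);  cumulative: 0.368, 0.72, 1


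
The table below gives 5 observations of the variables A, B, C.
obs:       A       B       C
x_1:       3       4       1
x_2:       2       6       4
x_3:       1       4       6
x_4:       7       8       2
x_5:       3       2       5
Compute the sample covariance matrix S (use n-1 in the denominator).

Step 1 — column means:
  mean(A) = (3 + 2 + 1 + 7 + 3) / 5 = 16/5 = 3.2
  mean(B) = (4 + 6 + 4 + 8 + 2) / 5 = 24/5 = 4.8
  mean(C) = (1 + 4 + 6 + 2 + 5) / 5 = 18/5 = 3.6

Step 2 — sample covariance S[i,j] = (1/(n-1)) · Σ_k (x_{k,i} - mean_i) · (x_{k,j} - mean_j), with n-1 = 4.
  S[A,A] = ((-0.2)·(-0.2) + (-1.2)·(-1.2) + (-2.2)·(-2.2) + (3.8)·(3.8) + (-0.2)·(-0.2)) / 4 = 20.8/4 = 5.2
  S[A,B] = ((-0.2)·(-0.8) + (-1.2)·(1.2) + (-2.2)·(-0.8) + (3.8)·(3.2) + (-0.2)·(-2.8)) / 4 = 13.2/4 = 3.3
  S[A,C] = ((-0.2)·(-2.6) + (-1.2)·(0.4) + (-2.2)·(2.4) + (3.8)·(-1.6) + (-0.2)·(1.4)) / 4 = -11.6/4 = -2.9
  S[B,B] = ((-0.8)·(-0.8) + (1.2)·(1.2) + (-0.8)·(-0.8) + (3.2)·(3.2) + (-2.8)·(-2.8)) / 4 = 20.8/4 = 5.2
  S[B,C] = ((-0.8)·(-2.6) + (1.2)·(0.4) + (-0.8)·(2.4) + (3.2)·(-1.6) + (-2.8)·(1.4)) / 4 = -8.4/4 = -2.1
  S[C,C] = ((-2.6)·(-2.6) + (0.4)·(0.4) + (2.4)·(2.4) + (-1.6)·(-1.6) + (1.4)·(1.4)) / 4 = 17.2/4 = 4.3

S is symmetric (S[j,i] = S[i,j]). Assembling:

S = [[5.2, 3.3, -2.9],
 [3.3, 5.2, -2.1],
 [-2.9, -2.1, 4.3]]


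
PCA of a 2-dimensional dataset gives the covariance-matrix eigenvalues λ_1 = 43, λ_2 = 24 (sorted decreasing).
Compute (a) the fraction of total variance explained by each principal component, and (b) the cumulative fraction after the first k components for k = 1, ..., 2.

Step 1 — total variance = trace(Sigma) = Σ λ_i = 43 + 24 = 67.

Step 2 — fraction explained by component i = λ_i / Σ λ:
  PC1: 43/67 = 0.6418
  PC2: 24/67 = 0.3582

Step 3 — cumulative fraction after k components = (λ_1 + ... + λ_k) / Σ λ:
  k = 1: 43/67 = 0.6418
  k = 2: (43 + 24)/67 = 67/67 = 1

Summary (fraction, with percent):

explained: PC1 0.6418 (64.18%), PC2 0.3582 (35.82%);  cumulative: 0.6418, 1


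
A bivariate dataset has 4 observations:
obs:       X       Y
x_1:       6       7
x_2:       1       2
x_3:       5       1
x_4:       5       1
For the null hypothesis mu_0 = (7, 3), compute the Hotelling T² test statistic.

Step 1 — sample mean vector:
  mean(X) = (6 + 1 + 5 + 5) / 4 = 17/4 = 4.25
  mean(Y) = (7 + 2 + 1 + 1) / 4 = 11/4 = 2.75
  x̄ = (4.25, 2.75),  deviation x̄ - mu_0 = (4.25, 2.75) - (7, 3) = (-2.75, -0.25).

Step 2 — sample covariance matrix, S[i,j] = (1/(n-1)) · Σ_k (x_{k,i} - mean_i) · (x_{k,j} - mean_j), divisor n-1 = 3:
  S[X,X] = ((1.75)·(1.75) + (-3.25)·(-3.25) + (0.75)·(0.75) + (0.75)·(0.75)) / 3 = 14.75/3 = 4.9167
  S[X,Y] = ((1.75)·(4.25) + (-3.25)·(-0.75) + (0.75)·(-1.75) + (0.75)·(-1.75)) / 3 = 7.25/3 = 2.4167
  S[Y,Y] = ((4.25)·(4.25) + (-0.75)·(-0.75) + (-1.75)·(-1.75) + (-1.75)·(-1.75)) / 3 = 24.75/3 = 8.25
  S = [[4.9167, 2.4167],
 [2.4167, 8.25]].

Step 3 — invert S. det(S) = 4.9167·8.25 - (2.4167)² = 34.7222.
  S^{-1} = (1/det) · [[d, -b], [-b, a]] = [[0.2376, -0.0696],
 [-0.0696, 0.1416]].

Step 4 — quadratic form (x̄ - mu_0)^T · S^{-1} · (x̄ - mu_0):
  S^{-1} · (x̄ - mu_0) = (-0.636, 0.156),
  (x̄ - mu_0)^T · [...] = (-2.75)·(-0.636) + (-0.25)·(0.156) = 1.71.

Step 5 — scale by n: T² = 4 · 1.71 = 6.84.

T² ≈ 6.84


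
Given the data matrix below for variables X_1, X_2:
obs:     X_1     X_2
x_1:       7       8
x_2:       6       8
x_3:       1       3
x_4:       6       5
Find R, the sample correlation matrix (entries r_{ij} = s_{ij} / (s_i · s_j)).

Step 1 — column means:
  mean(X_1) = (7 + 6 + 1 + 6) / 4 = 20/4 = 5
  mean(X_2) = (8 + 8 + 3 + 5) / 4 = 24/4 = 6

Step 2 — sample variances and covariances s[i,j] = (1/(n-1)) · Σ_k (x_{k,i} - mean_i) · (x_{k,j} - mean_j), with n-1 = 3:
  s[X_1,X_1] = ((2)·(2) + (1)·(1) + (-4)·(-4) + (1)·(1)) / 3 = 22/3 = 7.3333
  s[X_1,X_2] = ((2)·(2) + (1)·(2) + (-4)·(-3) + (1)·(-1)) / 3 = 17/3 = 5.6667
  s[X_2,X_2] = ((2)·(2) + (2)·(2) + (-3)·(-3) + (-1)·(-1)) / 3 = 18/3 = 6
  Sample standard deviations s_i = √(s[i,i]):
  s(X_1) = √(7.3333) = 2.708
  s(X_2) = √(6) = 2.4495

Step 3 — r_{ij} = s_{ij} / (s_i · s_j):
  r[X_1,X_1] = 1 (diagonal).
  r[X_1,X_2] = 5.6667 / (2.708 · 2.4495) = 5.6667 / 6.6332 = 0.8543
  r[X_2,X_2] = 1 (diagonal).

R is symmetric with unit diagonal. Assembling:

R = [[1, 0.8543],
 [0.8543, 1]]


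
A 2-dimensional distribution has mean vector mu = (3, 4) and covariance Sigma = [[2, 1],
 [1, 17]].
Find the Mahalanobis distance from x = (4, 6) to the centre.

Step 1 — centre the observation: (x - mu) = (1, 2).

Step 2 — invert Sigma. det(Sigma) = 2·17 - (1)² = 33.
  Sigma^{-1} = (1/det) · [[d, -b], [-b, a]] = [[0.5152, -0.0303],
 [-0.0303, 0.0606]].

Step 3 — form the quadratic (x - mu)^T · Sigma^{-1} · (x - mu):
  Sigma^{-1} · (x - mu) = (0.4545, 0.0909).
  (x - mu)^T · [Sigma^{-1} · (x - mu)] = (1)·(0.4545) + (2)·(0.0909) = 0.6364.

Step 4 — take square root: d = √(0.6364) ≈ 0.7977.

d(x, mu) = √(0.6364) ≈ 0.7977


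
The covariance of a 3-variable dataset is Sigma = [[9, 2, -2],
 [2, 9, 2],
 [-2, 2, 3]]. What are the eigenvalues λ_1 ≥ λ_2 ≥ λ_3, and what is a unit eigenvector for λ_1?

Step 1 — characteristic polynomial p(λ) = det(λI - Sigma) = λ³ - tr·λ² + c_1·λ - det, where tr = trace, c_1 = sum of the principal 2×2 minors, det = det(Sigma):
  tr = 9 + 9 + 3 = 21,
  c_1 = (9·9 - (2)²) + (9·3 - (-2)²) + (9·3 - (2)²) = 77 + 23 + 23 = 123,
  det = 9·(9·3 - (2)²) - (2)·((2)·3 - (2)·(-2)) + (-2)·((2)·(2) - 9·(-2)) = 9·(23) - (2)·(10) + (-2)·(22) = 143.
  So p(λ) = λ³ - 21λ² + 123λ - 143.
Step 2 — look for an integer root (rational root theorem: any rational root is an integer divisor of 143). Testing λ = 11:
  p(11) = 1331 - 2541 + 1353 - 143 = 0  ✓
  Dividing out (λ - 11): p(λ) = (λ - 11)(λ² - 10λ + 13).
Step 3 — remaining eigenvalues from the quadratic λ² - 10λ + 13 = 0:
  Δ = 10² - 4·13 = 100 - 52 = 48,  λ = (10 ± √48)/2 = (10 ± 6.9282)/2 ≈ 8.4641 or 1.5359.
  Sorted: λ_1 = 11,  λ_2 = 8.4641,  λ_3 = 1.5359  (check: sum = 21 = tr ✓).

Step 4 — unit eigenvector for λ_1 = 11: v spans the null space of (Sigma - λ_1 I), whose rows are
  r_1 = (-2, 2, -2),  r_2 = (2, -2, 2),  r_3 = (-2, 2, -8).
  v is orthogonal to every row, so take v ∝ r_1 × r_3 = ((2)·(-8) - (-2)·(2), (-2)·(-2) - (-2)·(-8), (-2)·(2) - (2)·(-2)) = (-12, -12, 0).
  Rescale (divide by 12; multiply by -1 so the first nonzero entry is positive): u = (1, 1, 0).
  ||u|| = √((1)² + (1)² + (0)²) = √(2) ≈ 1.4142,  v_1 = u/||u|| ≈ (0.7071, 0.7071, 0) (||v_1|| = 1).

λ_1 = 11,  λ_2 = 8.4641,  λ_3 = 1.5359;  v_1 ≈ (0.7071, 0.7071, 0)


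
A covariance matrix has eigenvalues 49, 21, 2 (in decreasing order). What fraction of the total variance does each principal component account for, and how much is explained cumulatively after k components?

Step 1 — total variance = trace(Sigma) = Σ λ_i = 49 + 21 + 2 = 72.

Step 2 — fraction explained by component i = λ_i / Σ λ:
  PC1: 49/72 = 0.6806
  PC2: 21/72 = 0.2917
  PC3: 2/72 = 0.0278

Step 3 — cumulative fraction after k components = (λ_1 + ... + λ_k) / Σ λ:
  k = 1: 49/72 = 0.6806
  k = 2: (49 + 21)/72 = 70/72 = 0.9722
  k = 3: (49 + 21 + 2)/72 = 72/72 = 1

Summary (fraction, with percent):

explained: PC1 0.6806 (68.06%), PC2 0.2917 (29.17%), PC3 0.0278 (2.78%);  cumulative: 0.6806, 0.9722, 1


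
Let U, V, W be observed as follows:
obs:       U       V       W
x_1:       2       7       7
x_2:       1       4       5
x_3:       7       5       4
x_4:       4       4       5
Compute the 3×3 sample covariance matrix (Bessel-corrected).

Step 1 — column means:
  mean(U) = (2 + 1 + 7 + 4) / 4 = 14/4 = 3.5
  mean(V) = (7 + 4 + 5 + 4) / 4 = 20/4 = 5
  mean(W) = (7 + 5 + 4 + 5) / 4 = 21/4 = 5.25

Step 2 — sample covariance S[i,j] = (1/(n-1)) · Σ_k (x_{k,i} - mean_i) · (x_{k,j} - mean_j), with n-1 = 3.
  S[U,U] = ((-1.5)·(-1.5) + (-2.5)·(-2.5) + (3.5)·(3.5) + (0.5)·(0.5)) / 3 = 21/3 = 7
  S[U,V] = ((-1.5)·(2) + (-2.5)·(-1) + (3.5)·(0) + (0.5)·(-1)) / 3 = -1/3 = -0.3333
  S[U,W] = ((-1.5)·(1.75) + (-2.5)·(-0.25) + (3.5)·(-1.25) + (0.5)·(-0.25)) / 3 = -6.5/3 = -2.1667
  S[V,V] = ((2)·(2) + (-1)·(-1) + (0)·(0) + (-1)·(-1)) / 3 = 6/3 = 2
  S[V,W] = ((2)·(1.75) + (-1)·(-0.25) + (0)·(-1.25) + (-1)·(-0.25)) / 3 = 4/3 = 1.3333
  S[W,W] = ((1.75)·(1.75) + (-0.25)·(-0.25) + (-1.25)·(-1.25) + (-0.25)·(-0.25)) / 3 = 4.75/3 = 1.5833

S is symmetric (S[j,i] = S[i,j]). Assembling:

S = [[7, -0.3333, -2.1667],
 [-0.3333, 2, 1.3333],
 [-2.1667, 1.3333, 1.5833]]


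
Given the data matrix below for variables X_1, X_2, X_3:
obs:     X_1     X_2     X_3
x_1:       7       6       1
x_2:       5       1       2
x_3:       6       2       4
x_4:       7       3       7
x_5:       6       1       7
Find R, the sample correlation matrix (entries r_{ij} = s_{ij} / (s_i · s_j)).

Step 1 — column means:
  mean(X_1) = (7 + 5 + 6 + 7 + 6) / 5 = 31/5 = 6.2
  mean(X_2) = (6 + 1 + 2 + 3 + 1) / 5 = 13/5 = 2.6
  mean(X_3) = (1 + 2 + 4 + 7 + 7) / 5 = 21/5 = 4.2

Step 2 — sample variances and covariances s[i,j] = (1/(n-1)) · Σ_k (x_{k,i} - mean_i) · (x_{k,j} - mean_j), with n-1 = 4:
  s[X_1,X_1] = ((0.8)·(0.8) + (-1.2)·(-1.2) + (-0.2)·(-0.2) + (0.8)·(0.8) + (-0.2)·(-0.2)) / 4 = 2.8/4 = 0.7
  s[X_1,X_2] = ((0.8)·(3.4) + (-1.2)·(-1.6) + (-0.2)·(-0.6) + (0.8)·(0.4) + (-0.2)·(-1.6)) / 4 = 5.4/4 = 1.35
  s[X_1,X_3] = ((0.8)·(-3.2) + (-1.2)·(-2.2) + (-0.2)·(-0.2) + (0.8)·(2.8) + (-0.2)·(2.8)) / 4 = 1.8/4 = 0.45
  s[X_2,X_2] = ((3.4)·(3.4) + (-1.6)·(-1.6) + (-0.6)·(-0.6) + (0.4)·(0.4) + (-1.6)·(-1.6)) / 4 = 17.2/4 = 4.3
  s[X_2,X_3] = ((3.4)·(-3.2) + (-1.6)·(-2.2) + (-0.6)·(-0.2) + (0.4)·(2.8) + (-1.6)·(2.8)) / 4 = -10.6/4 = -2.65
  s[X_3,X_3] = ((-3.2)·(-3.2) + (-2.2)·(-2.2) + (-0.2)·(-0.2) + (2.8)·(2.8) + (2.8)·(2.8)) / 4 = 30.8/4 = 7.7
  Sample standard deviations s_i = √(s[i,i]):
  s(X_1) = √(0.7) = 0.8367
  s(X_2) = √(4.3) = 2.0736
  s(X_3) = √(7.7) = 2.7749

Step 3 — r_{ij} = s_{ij} / (s_i · s_j):
  r[X_1,X_1] = 1 (diagonal).
  r[X_1,X_2] = 1.35 / (0.8367 · 2.0736) = 1.35 / 1.7349 = 0.7781
  r[X_1,X_3] = 0.45 / (0.8367 · 2.7749) = 0.45 / 2.3216 = 0.1938
  r[X_2,X_2] = 1 (diagonal).
  r[X_2,X_3] = -2.65 / (2.0736 · 2.7749) = -2.65 / 5.7541 = -0.4605
  r[X_3,X_3] = 1 (diagonal).

R is symmetric with unit diagonal. Assembling:

R = [[1, 0.7781, 0.1938],
 [0.7781, 1, -0.4605],
 [0.1938, -0.4605, 1]]


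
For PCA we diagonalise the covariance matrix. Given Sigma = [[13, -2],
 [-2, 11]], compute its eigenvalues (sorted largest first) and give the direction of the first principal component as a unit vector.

Step 1 — characteristic polynomial of 2×2 Sigma:
  det(Sigma - λI) = λ² - trace · λ + det = 0.
  trace = 13 + 11 = 24, det = 13·11 - (-2)² = 139.
Step 2 — discriminant:
  Δ = trace² - 4·det = 576 - 556 = 20.
Step 3 — eigenvalues:
  λ = (trace ± √Δ)/2 = (24 ± 4.4721)/2,
  λ_1 = 14.2361,  λ_2 = 9.7639.

Step 4 — unit eigenvector for λ_1: solve (Sigma - λ_1 I)v = 0. First row:
  (13 - 14.2361)·v_x + (-2)·v_y = 0, i.e. (-1.2361)·v_x + (-2)·v_y = 0,
  so v ∝ (b, λ_1 - a) = (-2, 1.2361); multiply by -1 so the first entry is positive: u = (2, -1.2361).
  ||u|| = √((2)² + (-1.2361)²) = √(5.5279) ≈ 2.3511,
  v_1 = u/||u|| ≈ (0.8507, -0.5257) (||v_1|| = 1).

λ_1 = 14.2361,  λ_2 = 9.7639;  v_1 ≈ (0.8507, -0.5257)


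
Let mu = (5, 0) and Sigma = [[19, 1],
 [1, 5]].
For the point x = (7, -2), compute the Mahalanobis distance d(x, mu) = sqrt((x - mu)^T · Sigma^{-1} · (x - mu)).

Step 1 — centre the observation: (x - mu) = (2, -2).

Step 2 — invert Sigma. det(Sigma) = 19·5 - (1)² = 94.
  Sigma^{-1} = (1/det) · [[d, -b], [-b, a]] = [[0.0532, -0.0106],
 [-0.0106, 0.2021]].

Step 3 — form the quadratic (x - mu)^T · Sigma^{-1} · (x - mu):
  Sigma^{-1} · (x - mu) = (0.1277, -0.4255).
  (x - mu)^T · [Sigma^{-1} · (x - mu)] = (2)·(0.1277) + (-2)·(-0.4255) = 1.1064.

Step 4 — take square root: d = √(1.1064) ≈ 1.0518.

d(x, mu) = √(1.1064) ≈ 1.0518


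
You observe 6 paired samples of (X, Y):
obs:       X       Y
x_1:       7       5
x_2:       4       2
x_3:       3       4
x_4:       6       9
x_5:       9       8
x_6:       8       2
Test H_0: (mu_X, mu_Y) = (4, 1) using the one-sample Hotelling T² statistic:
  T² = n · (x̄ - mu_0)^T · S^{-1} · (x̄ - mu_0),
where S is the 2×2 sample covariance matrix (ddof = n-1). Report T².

Step 1 — sample mean vector:
  mean(X) = (7 + 4 + 3 + 6 + 9 + 8) / 6 = 37/6 = 6.1667
  mean(Y) = (5 + 2 + 4 + 9 + 8 + 2) / 6 = 30/6 = 5
  x̄ = (6.1667, 5),  deviation x̄ - mu_0 = (6.1667, 5) - (4, 1) = (2.1667, 4).

Step 2 — sample covariance matrix, S[i,j] = (1/(n-1)) · Σ_k (x_{k,i} - mean_i) · (x_{k,j} - mean_j), divisor n-1 = 5:
  S[X,X] = ((0.8333)·(0.8333) + (-2.1667)·(-2.1667) + (-3.1667)·(-3.1667) + (-0.1667)·(-0.1667) + (2.8333)·(2.8333) + (1.8333)·(1.8333)) / 5 = 26.8333/5 = 5.3667
  S[X,Y] = ((0.8333)·(0) + (-2.1667)·(-3) + (-3.1667)·(-1) + (-0.1667)·(4) + (2.8333)·(3) + (1.8333)·(-3)) / 5 = 12/5 = 2.4
  S[Y,Y] = ((0)·(0) + (-3)·(-3) + (-1)·(-1) + (4)·(4) + (3)·(3) + (-3)·(-3)) / 5 = 44/5 = 8.8
  S = [[5.3667, 2.4],
 [2.4, 8.8]].

Step 3 — invert S. det(S) = 5.3667·8.8 - (2.4)² = 41.4667.
  S^{-1} = (1/det) · [[d, -b], [-b, a]] = [[0.2122, -0.0579],
 [-0.0579, 0.1294]].

Step 4 — quadratic form (x̄ - mu_0)^T · S^{-1} · (x̄ - mu_0):
  S^{-1} · (x̄ - mu_0) = (0.2283, 0.3923),
  (x̄ - mu_0)^T · [...] = (2.1667)·(0.2283) + (4)·(0.3923) = 2.0638.

Step 5 — scale by n: T² = 6 · 2.0638 = 12.3826.

T² ≈ 12.3826


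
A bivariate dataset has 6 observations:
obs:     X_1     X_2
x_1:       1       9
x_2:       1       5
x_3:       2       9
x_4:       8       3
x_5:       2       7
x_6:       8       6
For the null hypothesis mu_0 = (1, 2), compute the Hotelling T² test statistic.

Step 1 — sample mean vector:
  mean(X_1) = (1 + 1 + 2 + 8 + 2 + 8) / 6 = 22/6 = 3.6667
  mean(X_2) = (9 + 5 + 9 + 3 + 7 + 6) / 6 = 39/6 = 6.5
  x̄ = (3.6667, 6.5),  deviation x̄ - mu_0 = (3.6667, 6.5) - (1, 2) = (2.6667, 4.5).

Step 2 — sample covariance matrix, S[i,j] = (1/(n-1)) · Σ_k (x_{k,i} - mean_i) · (x_{k,j} - mean_j), divisor n-1 = 5:
  S[X_1,X_1] = ((-2.6667)·(-2.6667) + (-2.6667)·(-2.6667) + (-1.6667)·(-1.6667) + (4.3333)·(4.3333) + (-1.6667)·(-1.6667) + (4.3333)·(4.3333)) / 5 = 57.3333/5 = 11.4667
  S[X_1,X_2] = ((-2.6667)·(2.5) + (-2.6667)·(-1.5) + (-1.6667)·(2.5) + (4.3333)·(-3.5) + (-1.6667)·(0.5) + (4.3333)·(-0.5)) / 5 = -25/5 = -5
  S[X_2,X_2] = ((2.5)·(2.5) + (-1.5)·(-1.5) + (2.5)·(2.5) + (-3.5)·(-3.5) + (0.5)·(0.5) + (-0.5)·(-0.5)) / 5 = 27.5/5 = 5.5
  S = [[11.4667, -5],
 [-5, 5.5]].

Step 3 — invert S. det(S) = 11.4667·5.5 - (-5)² = 38.0667.
  S^{-1} = (1/det) · [[d, -b], [-b, a]] = [[0.1445, 0.1313],
 [0.1313, 0.3012]].

Step 4 — quadratic form (x̄ - mu_0)^T · S^{-1} · (x̄ - mu_0):
  S^{-1} · (x̄ - mu_0) = (0.9764, 1.7058),
  (x̄ - mu_0)^T · [...] = (2.6667)·(0.9764) + (4.5)·(1.7058) = 10.2796.

Step 5 — scale by n: T² = 6 · 10.2796 = 61.6778.

T² ≈ 61.6778


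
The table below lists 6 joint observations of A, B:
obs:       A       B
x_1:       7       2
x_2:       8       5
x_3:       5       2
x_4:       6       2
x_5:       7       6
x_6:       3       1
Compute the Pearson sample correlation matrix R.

Step 1 — column means:
  mean(A) = (7 + 8 + 5 + 6 + 7 + 3) / 6 = 36/6 = 6
  mean(B) = (2 + 5 + 2 + 2 + 6 + 1) / 6 = 18/6 = 3

Step 2 — sample variances and covariances s[i,j] = (1/(n-1)) · Σ_k (x_{k,i} - mean_i) · (x_{k,j} - mean_j), with n-1 = 5:
  s[A,A] = ((1)·(1) + (2)·(2) + (-1)·(-1) + (0)·(0) + (1)·(1) + (-3)·(-3)) / 5 = 16/5 = 3.2
  s[A,B] = ((1)·(-1) + (2)·(2) + (-1)·(-1) + (0)·(-1) + (1)·(3) + (-3)·(-2)) / 5 = 13/5 = 2.6
  s[B,B] = ((-1)·(-1) + (2)·(2) + (-1)·(-1) + (-1)·(-1) + (3)·(3) + (-2)·(-2)) / 5 = 20/5 = 4
  Sample standard deviations s_i = √(s[i,i]):
  s(A) = √(3.2) = 1.7889
  s(B) = √(4) = 2

Step 3 — r_{ij} = s_{ij} / (s_i · s_j):
  r[A,A] = 1 (diagonal).
  r[A,B] = 2.6 / (1.7889 · 2) = 2.6 / 3.5777 = 0.7267
  r[B,B] = 1 (diagonal).

R is symmetric with unit diagonal. Assembling:

R = [[1, 0.7267],
 [0.7267, 1]]


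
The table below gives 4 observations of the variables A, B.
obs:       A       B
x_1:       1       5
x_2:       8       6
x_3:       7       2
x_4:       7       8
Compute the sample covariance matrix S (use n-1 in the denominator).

Step 1 — column means:
  mean(A) = (1 + 8 + 7 + 7) / 4 = 23/4 = 5.75
  mean(B) = (5 + 6 + 2 + 8) / 4 = 21/4 = 5.25

Step 2 — sample covariance S[i,j] = (1/(n-1)) · Σ_k (x_{k,i} - mean_i) · (x_{k,j} - mean_j), with n-1 = 3.
  S[A,A] = ((-4.75)·(-4.75) + (2.25)·(2.25) + (1.25)·(1.25) + (1.25)·(1.25)) / 3 = 30.75/3 = 10.25
  S[A,B] = ((-4.75)·(-0.25) + (2.25)·(0.75) + (1.25)·(-3.25) + (1.25)·(2.75)) / 3 = 2.25/3 = 0.75
  S[B,B] = ((-0.25)·(-0.25) + (0.75)·(0.75) + (-3.25)·(-3.25) + (2.75)·(2.75)) / 3 = 18.75/3 = 6.25

S is symmetric (S[j,i] = S[i,j]). Assembling:

S = [[10.25, 0.75],
 [0.75, 6.25]]


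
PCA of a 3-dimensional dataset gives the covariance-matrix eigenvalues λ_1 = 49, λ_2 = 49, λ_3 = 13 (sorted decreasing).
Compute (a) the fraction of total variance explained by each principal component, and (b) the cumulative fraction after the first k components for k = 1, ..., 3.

Step 1 — total variance = trace(Sigma) = Σ λ_i = 49 + 49 + 13 = 111.

Step 2 — fraction explained by component i = λ_i / Σ λ:
  PC1: 49/111 = 0.4414
  PC2: 49/111 = 0.4414
  PC3: 13/111 = 0.1171

Step 3 — cumulative fraction after k components = (λ_1 + ... + λ_k) / Σ λ:
  k = 1: 49/111 = 0.4414
  k = 2: (49 + 49)/111 = 98/111 = 0.8829
  k = 3: (49 + 49 + 13)/111 = 111/111 = 1

Summary (fraction, with percent):

explained: PC1 0.4414 (44.14%), PC2 0.4414 (44.14%), PC3 0.1171 (11.71%);  cumulative: 0.4414, 0.8829, 1


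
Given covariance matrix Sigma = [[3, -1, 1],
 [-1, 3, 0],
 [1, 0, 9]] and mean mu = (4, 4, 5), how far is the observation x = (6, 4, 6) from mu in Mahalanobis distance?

Step 1 — centre the observation: (x - mu) = (2, 0, 1).

Step 2 — invert Sigma (cofactor / det for 3×3, or solve directly):
  Sigma^{-1} = [[0.3913, 0.1304, -0.0435],
 [0.1304, 0.3768, -0.0145],
 [-0.0435, -0.0145, 0.1159]].

Step 3 — form the quadratic (x - mu)^T · Sigma^{-1} · (x - mu):
  Sigma^{-1} · (x - mu) = (0.7391, 0.2464, 0.029).
  (x - mu)^T · [Sigma^{-1} · (x - mu)] = (2)·(0.7391) + (0)·(0.2464) + (1)·(0.029) = 1.5072.

Step 4 — take square root: d = √(1.5072) ≈ 1.2277.

d(x, mu) = √(1.5072) ≈ 1.2277


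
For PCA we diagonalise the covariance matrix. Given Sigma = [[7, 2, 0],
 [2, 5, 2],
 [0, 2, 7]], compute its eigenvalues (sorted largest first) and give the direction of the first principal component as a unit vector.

Step 1 — characteristic polynomial p(λ) = det(λI - Sigma) = λ³ - tr·λ² + c_1·λ - det, where tr = trace, c_1 = sum of the principal 2×2 minors, det = det(Sigma):
  tr = 7 + 5 + 7 = 19,
  c_1 = (7·5 - (2)²) + (7·7 - (0)²) + (5·7 - (2)²) = 31 + 49 + 31 = 111,
  det = 7·(5·7 - (2)²) - (2)·((2)·7 - (2)·(0)) + (0)·((2)·(2) - 5·(0)) = 7·(31) - (2)·(14) + (0)·(4) = 189.
  So p(λ) = λ³ - 19λ² + 111λ - 189.
Step 2 — look for an integer root (rational root theorem: any rational root is an integer divisor of 189). Testing λ = 3:
  p(3) = 27 - 171 + 333 - 189 = 0  ✓
  Dividing out (λ - 3): p(λ) = (λ - 3)(λ² - 16λ + 63).
Step 3 — remaining eigenvalues from the quadratic λ² - 16λ + 63 = 0:
  Δ = 16² - 4·63 = 256 - 252 = 4,  λ = (16 ± √4)/2 = (16 ± 2)/2 = 9 or 7.
  Sorted: λ_1 = 9,  λ_2 = 7,  λ_3 = 3  (check: sum = 19 = tr ✓).

Step 4 — unit eigenvector for λ_1 = 9: v spans the null space of (Sigma - λ_1 I), whose rows are
  r_1 = (-2, 2, 0),  r_2 = (2, -4, 2),  r_3 = (0, 2, -2).
  v is orthogonal to every row, so take v ∝ r_1 × r_2 = ((2)·(2) - (0)·(-4), (0)·(2) - (-2)·(2), (-2)·(-4) - (2)·(2)) = (4, 4, 4).
  Rescale (divide by 4): u = (1, 1, 1).
  ||u|| = √((1)² + (1)² + (1)²) = √(3) ≈ 1.7321,  v_1 = u/||u|| ≈ (0.5774, 0.5774, 0.5774) (||v_1|| = 1).

λ_1 = 9,  λ_2 = 7,  λ_3 = 3;  v_1 ≈ (0.5774, 0.5774, 0.5774)


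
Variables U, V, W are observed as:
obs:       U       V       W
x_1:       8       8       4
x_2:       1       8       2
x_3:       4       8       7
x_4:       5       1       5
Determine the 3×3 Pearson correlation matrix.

Step 1 — column means:
  mean(U) = (8 + 1 + 4 + 5) / 4 = 18/4 = 4.5
  mean(V) = (8 + 8 + 8 + 1) / 4 = 25/4 = 6.25
  mean(W) = (4 + 2 + 7 + 5) / 4 = 18/4 = 4.5

Step 2 — sample variances and covariances s[i,j] = (1/(n-1)) · Σ_k (x_{k,i} - mean_i) · (x_{k,j} - mean_j), with n-1 = 3:
  s[U,U] = ((3.5)·(3.5) + (-3.5)·(-3.5) + (-0.5)·(-0.5) + (0.5)·(0.5)) / 3 = 25/3 = 8.3333
  s[U,V] = ((3.5)·(1.75) + (-3.5)·(1.75) + (-0.5)·(1.75) + (0.5)·(-5.25)) / 3 = -3.5/3 = -1.1667
  s[U,W] = ((3.5)·(-0.5) + (-3.5)·(-2.5) + (-0.5)·(2.5) + (0.5)·(0.5)) / 3 = 6/3 = 2
  s[V,V] = ((1.75)·(1.75) + (1.75)·(1.75) + (1.75)·(1.75) + (-5.25)·(-5.25)) / 3 = 36.75/3 = 12.25
  s[V,W] = ((1.75)·(-0.5) + (1.75)·(-2.5) + (1.75)·(2.5) + (-5.25)·(0.5)) / 3 = -3.5/3 = -1.1667
  s[W,W] = ((-0.5)·(-0.5) + (-2.5)·(-2.5) + (2.5)·(2.5) + (0.5)·(0.5)) / 3 = 13/3 = 4.3333
  Sample standard deviations s_i = √(s[i,i]):
  s(U) = √(8.3333) = 2.8868
  s(V) = √(12.25) = 3.5
  s(W) = √(4.3333) = 2.0817

Step 3 — r_{ij} = s_{ij} / (s_i · s_j):
  r[U,U] = 1 (diagonal).
  r[U,V] = -1.1667 / (2.8868 · 3.5) = -1.1667 / 10.1036 = -0.1155
  r[U,W] = 2 / (2.8868 · 2.0817) = 2 / 6.0093 = 0.3328
  r[V,V] = 1 (diagonal).
  r[V,W] = -1.1667 / (3.5 · 2.0817) = -1.1667 / 7.2858 = -0.1601
  r[W,W] = 1 (diagonal).

R is symmetric with unit diagonal. Assembling:

R = [[1, -0.1155, 0.3328],
 [-0.1155, 1, -0.1601],
 [0.3328, -0.1601, 1]]


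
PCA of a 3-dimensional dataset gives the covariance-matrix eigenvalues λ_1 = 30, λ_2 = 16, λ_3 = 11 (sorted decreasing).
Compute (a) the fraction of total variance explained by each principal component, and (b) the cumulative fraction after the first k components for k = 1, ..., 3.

Step 1 — total variance = trace(Sigma) = Σ λ_i = 30 + 16 + 11 = 57.

Step 2 — fraction explained by component i = λ_i / Σ λ:
  PC1: 30/57 = 0.5263
  PC2: 16/57 = 0.2807
  PC3: 11/57 = 0.193

Step 3 — cumulative fraction after k components = (λ_1 + ... + λ_k) / Σ λ:
  k = 1: 30/57 = 0.5263
  k = 2: (30 + 16)/57 = 46/57 = 0.807
  k = 3: (30 + 16 + 11)/57 = 57/57 = 1

Summary (fraction, with percent):

explained: PC1 0.5263 (52.63%), PC2 0.2807 (28.07%), PC3 0.193 (19.3%);  cumulative: 0.5263, 0.807, 1


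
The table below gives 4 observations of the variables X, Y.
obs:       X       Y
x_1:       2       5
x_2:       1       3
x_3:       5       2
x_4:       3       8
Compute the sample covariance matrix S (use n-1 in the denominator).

Step 1 — column means:
  mean(X) = (2 + 1 + 5 + 3) / 4 = 11/4 = 2.75
  mean(Y) = (5 + 3 + 2 + 8) / 4 = 18/4 = 4.5

Step 2 — sample covariance S[i,j] = (1/(n-1)) · Σ_k (x_{k,i} - mean_i) · (x_{k,j} - mean_j), with n-1 = 3.
  S[X,X] = ((-0.75)·(-0.75) + (-1.75)·(-1.75) + (2.25)·(2.25) + (0.25)·(0.25)) / 3 = 8.75/3 = 2.9167
  S[X,Y] = ((-0.75)·(0.5) + (-1.75)·(-1.5) + (2.25)·(-2.5) + (0.25)·(3.5)) / 3 = -2.5/3 = -0.8333
  S[Y,Y] = ((0.5)·(0.5) + (-1.5)·(-1.5) + (-2.5)·(-2.5) + (3.5)·(3.5)) / 3 = 21/3 = 7

S is symmetric (S[j,i] = S[i,j]). Assembling:

S = [[2.9167, -0.8333],
 [-0.8333, 7]]


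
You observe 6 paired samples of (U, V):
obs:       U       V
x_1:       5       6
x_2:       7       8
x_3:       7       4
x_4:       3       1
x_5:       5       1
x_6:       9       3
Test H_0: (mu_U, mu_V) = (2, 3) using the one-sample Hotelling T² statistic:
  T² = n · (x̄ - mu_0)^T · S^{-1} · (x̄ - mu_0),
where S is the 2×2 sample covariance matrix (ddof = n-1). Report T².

Step 1 — sample mean vector:
  mean(U) = (5 + 7 + 7 + 3 + 5 + 9) / 6 = 36/6 = 6
  mean(V) = (6 + 8 + 4 + 1 + 1 + 3) / 6 = 23/6 = 3.8333
  x̄ = (6, 3.8333),  deviation x̄ - mu_0 = (6, 3.8333) - (2, 3) = (4, 0.8333).

Step 2 — sample covariance matrix, S[i,j] = (1/(n-1)) · Σ_k (x_{k,i} - mean_i) · (x_{k,j} - mean_j), divisor n-1 = 5:
  S[U,U] = ((-1)·(-1) + (1)·(1) + (1)·(1) + (-3)·(-3) + (-1)·(-1) + (3)·(3)) / 5 = 22/5 = 4.4
  S[U,V] = ((-1)·(2.1667) + (1)·(4.1667) + (1)·(0.1667) + (-3)·(-2.8333) + (-1)·(-2.8333) + (3)·(-0.8333)) / 5 = 11/5 = 2.2
  S[V,V] = ((2.1667)·(2.1667) + (4.1667)·(4.1667) + (0.1667)·(0.1667) + (-2.8333)·(-2.8333) + (-2.8333)·(-2.8333) + (-0.8333)·(-0.8333)) / 5 = 38.8333/5 = 7.7667
  S = [[4.4, 2.2],
 [2.2, 7.7667]].

Step 3 — invert S. det(S) = 4.4·7.7667 - (2.2)² = 29.3333.
  S^{-1} = (1/det) · [[d, -b], [-b, a]] = [[0.2648, -0.075],
 [-0.075, 0.15]].

Step 4 — quadratic form (x̄ - mu_0)^T · S^{-1} · (x̄ - mu_0):
  S^{-1} · (x̄ - mu_0) = (0.9966, -0.175),
  (x̄ - mu_0)^T · [...] = (4)·(0.9966) + (0.8333)·(-0.175) = 3.8405.

Step 5 — scale by n: T² = 6 · 3.8405 = 23.0432.

T² ≈ 23.0432


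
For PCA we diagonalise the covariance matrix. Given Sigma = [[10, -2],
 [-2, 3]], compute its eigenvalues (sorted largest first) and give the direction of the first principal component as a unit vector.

Step 1 — characteristic polynomial of 2×2 Sigma:
  det(Sigma - λI) = λ² - trace · λ + det = 0.
  trace = 10 + 3 = 13, det = 10·3 - (-2)² = 26.
Step 2 — discriminant:
  Δ = trace² - 4·det = 169 - 104 = 65.
Step 3 — eigenvalues:
  λ = (trace ± √Δ)/2 = (13 ± 8.0623)/2,
  λ_1 = 10.5311,  λ_2 = 2.4689.

Step 4 — unit eigenvector for λ_1: solve (Sigma - λ_1 I)v = 0. First row:
  (10 - 10.5311)·v_x + (-2)·v_y = 0, i.e. (-0.5311)·v_x + (-2)·v_y = 0,
  so v ∝ (b, λ_1 - a) = (-2, 0.5311); multiply by -1 so the first entry is positive: u = (2, -0.5311).
  ||u|| = √((2)² + (-0.5311)²) = √(4.2821) ≈ 2.0693,
  v_1 = u/||u|| ≈ (0.9665, -0.2567) (||v_1|| = 1).

λ_1 = 10.5311,  λ_2 = 2.4689;  v_1 ≈ (0.9665, -0.2567)


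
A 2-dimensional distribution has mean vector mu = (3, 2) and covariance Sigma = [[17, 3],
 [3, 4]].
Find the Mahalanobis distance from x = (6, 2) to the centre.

Step 1 — centre the observation: (x - mu) = (3, 0).

Step 2 — invert Sigma. det(Sigma) = 17·4 - (3)² = 59.
  Sigma^{-1} = (1/det) · [[d, -b], [-b, a]] = [[0.0678, -0.0508],
 [-0.0508, 0.2881]].

Step 3 — form the quadratic (x - mu)^T · Sigma^{-1} · (x - mu):
  Sigma^{-1} · (x - mu) = (0.2034, -0.1525).
  (x - mu)^T · [Sigma^{-1} · (x - mu)] = (3)·(0.2034) + (0)·(-0.1525) = 0.6102.

Step 4 — take square root: d = √(0.6102) ≈ 0.7811.

d(x, mu) = √(0.6102) ≈ 0.7811


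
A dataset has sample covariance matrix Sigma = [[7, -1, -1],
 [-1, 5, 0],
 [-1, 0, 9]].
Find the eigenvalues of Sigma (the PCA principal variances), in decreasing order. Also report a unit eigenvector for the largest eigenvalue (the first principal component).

Step 1 — characteristic polynomial p(λ) = det(λI - Sigma) = λ³ - tr·λ² + c_1·λ - det, where tr = trace, c_1 = sum of the principal 2×2 minors, det = det(Sigma):
  tr = 7 + 5 + 9 = 21,
  c_1 = (7·5 - (-1)²) + (7·9 - (-1)²) + (5·9 - (0)²) = 34 + 62 + 45 = 141,
  det = 7·(5·9 - (0)²) - (-1)·((-1)·9 - (0)·(-1)) + (-1)·((-1)·(0) - 5·(-1)) = 7·(45) - (-1)·(-9) + (-1)·(5) = 301.
  So p(λ) = λ³ - 21λ² + 141λ - 301.
Step 2 — look for an integer root (rational root theorem: any rational root is an integer divisor of 301). Testing λ = 7:
  p(7) = 343 - 1029 + 987 - 301 = 0  ✓
  Dividing out (λ - 7): p(λ) = (λ - 7)(λ² - 14λ + 43).
Step 3 — remaining eigenvalues from the quadratic λ² - 14λ + 43 = 0:
  Δ = 14² - 4·43 = 196 - 172 = 24,  λ = (14 ± √24)/2 = (14 ± 4.899)/2 ≈ 9.4495 or 4.5505.
  Sorted: λ_1 = 9.4495,  λ_2 = 7,  λ_3 = 4.5505  (check: sum = 21 = tr ✓).

Step 4 — unit eigenvector for λ_1 ≈ 9.4495: v spans the null space of (Sigma - λ_1 I), whose rows are
  r_1 = (-2.4495, -1, -1),  r_2 = (-1, -4.4495, 0),  r_3 = (-1, 0, -0.4495).
  v is orthogonal to every row, so take v ∝ r_1 × r_2 = ((-1)·(0) - (-1)·(-4.4495), (-1)·(-1) - (-2.4495)·(0), (-2.4495)·(-4.4495) - (-1)·(-1)) ≈ (-4.4495, 1, 9.899).
  Rescale (multiply by -1 so the first nonzero entry is positive): u = (4.4495, -1, -9.899).
  ||u|| = √((4.4495)² + (-1)² + (-9.899)²) = √(118.7878) ≈ 10.899,  v_1 = u/||u|| ≈ (0.4082, -0.0918, -0.9082) (||v_1|| = 1).

λ_1 = 9.4495,  λ_2 = 7,  λ_3 = 4.5505;  v_1 ≈ (0.4082, -0.0918, -0.9082)


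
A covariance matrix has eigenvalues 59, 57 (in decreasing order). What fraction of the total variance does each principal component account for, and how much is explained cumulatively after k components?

Step 1 — total variance = trace(Sigma) = Σ λ_i = 59 + 57 = 116.

Step 2 — fraction explained by component i = λ_i / Σ λ:
  PC1: 59/116 = 0.5086
  PC2: 57/116 = 0.4914

Step 3 — cumulative fraction after k components = (λ_1 + ... + λ_k) / Σ λ:
  k = 1: 59/116 = 0.5086
  k = 2: (59 + 57)/116 = 116/116 = 1

Summary (fraction, with percent):

explained: PC1 0.5086 (50.86%), PC2 0.4914 (49.14%);  cumulative: 0.5086, 1


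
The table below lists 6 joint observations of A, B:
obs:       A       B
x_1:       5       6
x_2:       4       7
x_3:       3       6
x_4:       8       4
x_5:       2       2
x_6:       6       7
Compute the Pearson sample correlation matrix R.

Step 1 — column means:
  mean(A) = (5 + 4 + 3 + 8 + 2 + 6) / 6 = 28/6 = 4.6667
  mean(B) = (6 + 7 + 6 + 4 + 2 + 7) / 6 = 32/6 = 5.3333

Step 2 — sample variances and covariances s[i,j] = (1/(n-1)) · Σ_k (x_{k,i} - mean_i) · (x_{k,j} - mean_j), with n-1 = 5:
  s[A,A] = ((0.3333)·(0.3333) + (-0.6667)·(-0.6667) + (-1.6667)·(-1.6667) + (3.3333)·(3.3333) + (-2.6667)·(-2.6667) + (1.3333)·(1.3333)) / 5 = 23.3333/5 = 4.6667
  s[A,B] = ((0.3333)·(0.6667) + (-0.6667)·(1.6667) + (-1.6667)·(0.6667) + (3.3333)·(-1.3333) + (-2.6667)·(-3.3333) + (1.3333)·(1.6667)) / 5 = 4.6667/5 = 0.9333
  s[B,B] = ((0.6667)·(0.6667) + (1.6667)·(1.6667) + (0.6667)·(0.6667) + (-1.3333)·(-1.3333) + (-3.3333)·(-3.3333) + (1.6667)·(1.6667)) / 5 = 19.3333/5 = 3.8667
  Sample standard deviations s_i = √(s[i,i]):
  s(A) = √(4.6667) = 2.1602
  s(B) = √(3.8667) = 1.9664

Step 3 — r_{ij} = s_{ij} / (s_i · s_j):
  r[A,A] = 1 (diagonal).
  r[A,B] = 0.9333 / (2.1602 · 1.9664) = 0.9333 / 4.2479 = 0.2197
  r[B,B] = 1 (diagonal).

R is symmetric with unit diagonal. Assembling:

R = [[1, 0.2197],
 [0.2197, 1]]
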